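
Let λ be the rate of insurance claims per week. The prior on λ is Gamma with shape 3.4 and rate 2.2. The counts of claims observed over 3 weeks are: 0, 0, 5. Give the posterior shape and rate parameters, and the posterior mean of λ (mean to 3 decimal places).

Total count ∑xᵢ = 5 over n = 3 weeks.
Gamma is conjugate to the Poisson likelihood: posterior is Gamma(shape = 3.4+5 = 8.4, rate = 2.2+3 = 5.2).
Posterior mean = shape/rate = 8.4/5.2 = 1.615.

Posterior: Gamma(shape=8.4, rate=5.2); mean ≈ 1.615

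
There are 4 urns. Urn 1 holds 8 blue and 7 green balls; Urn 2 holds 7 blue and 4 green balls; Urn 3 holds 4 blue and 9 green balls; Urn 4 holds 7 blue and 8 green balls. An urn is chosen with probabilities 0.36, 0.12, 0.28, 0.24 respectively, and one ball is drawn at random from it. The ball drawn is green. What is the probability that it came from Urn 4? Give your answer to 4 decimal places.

Posterior probability ≈ 0.2399

Tabulate prior·likelihood by source: [1] prior 0.36, lik 0.4667, product 0.1680; [2] prior 0.12, lik 0.3636, product 0.04364; [3] prior 0.28, lik 0.6923, product 0.1938; [4] prior 0.24, lik 0.5333, product 0.1280.
Normalizing constant = 0.53348; the posterior for Urn 4 is its product over the sum, 0.1280/0.53348 = 0.2399.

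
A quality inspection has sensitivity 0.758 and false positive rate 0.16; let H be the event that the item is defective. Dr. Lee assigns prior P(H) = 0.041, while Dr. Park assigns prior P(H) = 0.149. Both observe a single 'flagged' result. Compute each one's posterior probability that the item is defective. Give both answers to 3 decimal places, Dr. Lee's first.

P('+'|H) = 0.758, P('+'|¬H) = 0.16.
Dr. Lee: numerator 0.758·0.041 = 0.031078; evidence = 0.031078+0.16·0.959 = 0.18452; posterior = 0.168.
Dr. Park: numerator 0.758·0.149 = 0.11294; evidence = 0.11294+0.16·0.851 = 0.24910; posterior = 0.453.

Dr. Lee: 0.168; Dr. Park: 0.453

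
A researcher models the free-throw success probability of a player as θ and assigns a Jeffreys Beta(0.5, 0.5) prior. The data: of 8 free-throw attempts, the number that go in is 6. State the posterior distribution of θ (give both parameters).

Observing 6 successes and 2 failures updates Beta(0.5, 0.5) by adding the success and failure counts to the two shape parameters: α = 0.5+6 = 6.5, β = 0.5+2 = 2.5.

Posterior: Beta(6.5, 2.5)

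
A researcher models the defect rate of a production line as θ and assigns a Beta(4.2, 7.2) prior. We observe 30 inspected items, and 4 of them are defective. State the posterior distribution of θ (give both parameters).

Posterior: Beta(8.2, 33.2)

Observing 4 successes and 26 failures updates Beta(4.2, 7.2) by adding the success and failure counts to the two shape parameters: α = 4.2+4 = 8.2, β = 7.2+26 = 33.2.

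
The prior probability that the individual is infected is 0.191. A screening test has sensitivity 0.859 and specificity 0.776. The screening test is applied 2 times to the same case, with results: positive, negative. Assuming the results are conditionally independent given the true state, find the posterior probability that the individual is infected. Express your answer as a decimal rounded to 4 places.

Posterior P(H) ≈ 0.1413

With H the event that the individual is infected, the joint likelihood of the observed sequence is P(data|H) = 0.859·0.141 = 0.12112 and P(data|¬H) = 0.224·0.776 = 0.17382.
Bayes: P(H|data) = 0.191·0.12112 / (0.191·0.12112 + 0.809·0.17382) = 0.023134/0.16376 = 0.1413.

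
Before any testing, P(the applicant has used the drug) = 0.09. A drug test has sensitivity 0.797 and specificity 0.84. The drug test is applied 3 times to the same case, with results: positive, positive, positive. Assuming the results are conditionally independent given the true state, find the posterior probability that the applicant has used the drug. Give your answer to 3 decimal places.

Posterior P(H) ≈ 0.924

With H the event that the applicant has used the drug, the joint likelihood of the observed sequence is P(data|H) = 0.797·0.797·0.797 = 0.50626 and P(data|¬H) = 0.16·0.16·0.16 = 0.0040960.
Bayes: P(H|data) = 0.09·0.50626 / (0.09·0.50626 + 0.91·0.0040960) = 0.045564/0.049291 = 0.9244.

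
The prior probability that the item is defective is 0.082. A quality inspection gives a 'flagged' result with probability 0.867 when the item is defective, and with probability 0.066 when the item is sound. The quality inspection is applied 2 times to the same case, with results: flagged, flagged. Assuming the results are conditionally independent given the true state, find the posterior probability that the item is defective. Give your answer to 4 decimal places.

With H the event that the item is defective, the joint likelihood of the observed sequence is P(data|H) = 0.867·0.867 = 0.75169 and P(data|¬H) = 0.066·0.066 = 0.0043560.
Bayes: P(H|data) = 0.082·0.75169 / (0.082·0.75169 + 0.918·0.0043560) = 0.061638/0.065637 = 0.9391.

Posterior P(H) ≈ 0.9391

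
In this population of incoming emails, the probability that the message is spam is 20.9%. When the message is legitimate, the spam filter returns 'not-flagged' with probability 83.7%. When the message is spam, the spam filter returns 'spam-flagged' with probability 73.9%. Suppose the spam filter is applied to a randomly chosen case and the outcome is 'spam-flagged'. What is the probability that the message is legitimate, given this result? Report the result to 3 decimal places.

P(¬H | E) ≈ 0.455

Write H for 'the message is spam'. Prior odds H:¬H = 0.209/0.791 = 0.26422. For the 'spam-flagged' outcome, the likelihood ratio is 0.739/0.163 = 4.5337.
Posterior odds = 0.26422 × 4.5337 = 1.1979, so P(H|E) = 1.1979/(1+1.1979) = 0.545. Then P(¬H|E) = 1 − 0.545 = 0.455.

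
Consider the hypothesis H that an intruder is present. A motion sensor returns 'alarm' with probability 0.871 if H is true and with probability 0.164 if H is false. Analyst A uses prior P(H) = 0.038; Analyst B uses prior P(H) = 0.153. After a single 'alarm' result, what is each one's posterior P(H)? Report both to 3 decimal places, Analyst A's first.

Analyst A: 0.173; Analyst B: 0.490

The likelihood ratio for an 'alarm' result is 0.871/0.164 = 5.3110.
Analyst A: prior odds 0.038/0.962 = 0.039501; posterior odds 0.20979; posterior probability 0.173.
Analyst B: prior odds 0.153/0.847 = 0.18064; posterior odds 0.95936; posterior probability 0.490.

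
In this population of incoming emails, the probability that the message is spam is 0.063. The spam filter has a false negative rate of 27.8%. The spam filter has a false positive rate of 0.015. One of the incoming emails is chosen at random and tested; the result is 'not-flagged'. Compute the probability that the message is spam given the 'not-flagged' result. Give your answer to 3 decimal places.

P(H | E) ≈ 0.019

Write H for 'the message is spam'. Prior odds H:¬H = 0.063/0.937 = 0.067236. For the 'not-flagged' outcome, the likelihood ratio is 0.278/0.985 = 0.28223.
Posterior odds = 0.067236 × 0.28223 = 0.018976, so P(H|E) = 0.018976/(1+0.018976) = 0.019.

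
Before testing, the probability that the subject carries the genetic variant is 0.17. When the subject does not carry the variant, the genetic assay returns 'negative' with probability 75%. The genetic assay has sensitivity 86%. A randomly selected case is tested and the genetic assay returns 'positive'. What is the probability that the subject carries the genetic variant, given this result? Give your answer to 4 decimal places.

P(H | E) ≈ 0.4133

Let H be the event that the subject carries the genetic variant. P(H) = 0.17, so P(¬H) = 0.83. With E the 'positive' result, P(E|H) = 0.86 and P(E|¬H) = 0.25.
P(E) = 0.86·0.17 + 0.25·0.83 = 0.14620 + 0.20750 = 0.35370.
By Bayes' theorem, P(H|E) = 0.14620 / 0.35370 = 0.4133.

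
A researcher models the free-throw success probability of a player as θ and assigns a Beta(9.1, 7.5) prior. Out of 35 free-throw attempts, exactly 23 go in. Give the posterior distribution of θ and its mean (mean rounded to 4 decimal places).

The binomial likelihood is conjugate to the Beta prior: with 23 successes and 12 failures, the posterior is Beta(9.1+23, 7.5+12) = Beta(32.1, 19.5).
E[θ | data] = 32.1/(32.1+19.5) = 0.6221.

Posterior: Beta(32.1, 19.5); mean ≈ 0.6221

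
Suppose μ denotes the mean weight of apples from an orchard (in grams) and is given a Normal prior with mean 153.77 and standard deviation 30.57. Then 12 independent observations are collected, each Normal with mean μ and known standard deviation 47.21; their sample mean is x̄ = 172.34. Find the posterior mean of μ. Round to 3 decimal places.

Posterior mean ≈ 169.261

Prior precision 1/τ₀² = 1/30.57² = 0.00107006; data precision n/σ² = 12/47.21² = 0.00538410.
Posterior precision = 0.00107006 + 0.00538410 = 0.00645416.
Posterior mean = (0.00107006·153.77 + 0.00538410·172.34) / 0.00645416 = 169.261.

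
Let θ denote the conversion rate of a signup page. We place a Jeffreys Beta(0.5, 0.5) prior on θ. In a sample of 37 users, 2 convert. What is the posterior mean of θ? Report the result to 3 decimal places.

Posterior mean ≈ 0.066

The binomial likelihood is conjugate to the Beta prior: with 2 successes and 35 failures, the posterior is Beta(0.5+2, 0.5+35) = Beta(2.5, 35.5).
E[θ | data] = 2.5/(2.5+35.5) = 0.066.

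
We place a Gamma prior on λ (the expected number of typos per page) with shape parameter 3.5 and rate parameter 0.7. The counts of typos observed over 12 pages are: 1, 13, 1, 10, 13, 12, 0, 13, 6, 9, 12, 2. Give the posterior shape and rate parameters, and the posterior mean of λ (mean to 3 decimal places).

Posterior: Gamma(shape=95.5, rate=12.7); mean ≈ 7.520

Total count ∑xᵢ = 92 over n = 12 pages.
Gamma is conjugate to the Poisson likelihood: posterior is Gamma(shape = 3.5+92 = 95.5, rate = 0.7+12 = 12.7).
Posterior mean = shape/rate = 95.5/12.7 = 7.520.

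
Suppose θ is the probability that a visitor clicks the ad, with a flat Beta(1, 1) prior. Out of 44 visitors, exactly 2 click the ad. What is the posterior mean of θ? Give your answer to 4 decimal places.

Observing 2 successes and 42 failures updates Beta(1, 1) by adding the success and failure counts to the two shape parameters: α = 1+2 = 3, β = 1+42 = 43.
Posterior mean = α/(α+β) = 3/46 = 0.0652.

Posterior mean ≈ 0.0652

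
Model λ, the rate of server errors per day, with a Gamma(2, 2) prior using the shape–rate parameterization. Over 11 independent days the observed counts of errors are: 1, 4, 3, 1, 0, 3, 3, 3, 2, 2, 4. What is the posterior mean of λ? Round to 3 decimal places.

Total count ∑xᵢ = 26 over n = 11 days.
Gamma is conjugate to the Poisson likelihood: posterior is Gamma(shape = 2+26 = 28, rate = 2+11 = 13).
Posterior mean = shape/rate = 28/13 = 2.154.

Posterior mean ≈ 2.154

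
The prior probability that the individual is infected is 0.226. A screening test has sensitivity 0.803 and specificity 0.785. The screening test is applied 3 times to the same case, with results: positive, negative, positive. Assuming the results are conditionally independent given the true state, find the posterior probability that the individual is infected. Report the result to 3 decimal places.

Posterior P(H) ≈ 0.505

With H the event that the individual is infected, the joint likelihood of the observed sequence is P(data|H) = 0.803·0.197·0.803 = 0.12703 and P(data|¬H) = 0.215·0.785·0.215 = 0.036287.
Bayes: P(H|data) = 0.226·0.12703 / (0.226·0.12703 + 0.774·0.036287) = 0.028708/0.056794 = 0.5055.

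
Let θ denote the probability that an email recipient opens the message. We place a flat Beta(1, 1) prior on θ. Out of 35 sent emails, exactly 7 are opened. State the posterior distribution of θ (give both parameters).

The binomial likelihood is conjugate to the Beta prior: with 7 successes and 28 failures, the posterior is Beta(1+7, 1+28) = Beta(8, 29).

Posterior: Beta(8, 29)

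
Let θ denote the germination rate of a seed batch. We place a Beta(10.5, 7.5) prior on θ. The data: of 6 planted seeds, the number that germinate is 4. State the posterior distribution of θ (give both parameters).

Observing 4 successes and 2 failures updates Beta(10.5, 7.5) by adding the success and failure counts to the two shape parameters: α = 10.5+4 = 14.5, β = 7.5+2 = 9.5.

Posterior: Beta(14.5, 9.5)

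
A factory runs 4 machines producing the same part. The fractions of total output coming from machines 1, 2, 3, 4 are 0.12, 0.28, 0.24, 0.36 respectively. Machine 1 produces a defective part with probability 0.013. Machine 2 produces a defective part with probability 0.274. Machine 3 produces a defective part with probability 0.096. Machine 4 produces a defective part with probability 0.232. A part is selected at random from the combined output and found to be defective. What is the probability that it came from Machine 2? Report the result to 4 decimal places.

P(defective|M1) = 0.013; P(defective|M2) = 0.274; P(defective|M3) = 0.096; P(defective|M4) = 0.232.
Prior × likelihood for each source: 0.12·0.013=0.001560, 0.28·0.274=0.07672, 0.24·0.096=0.02304, 0.36·0.232=0.08352. Summing gives P(defective) = 0.18484.
P(Machine 2 | defective) = 0.07672 / 0.18484 = 0.4151.

Posterior probability ≈ 0.4151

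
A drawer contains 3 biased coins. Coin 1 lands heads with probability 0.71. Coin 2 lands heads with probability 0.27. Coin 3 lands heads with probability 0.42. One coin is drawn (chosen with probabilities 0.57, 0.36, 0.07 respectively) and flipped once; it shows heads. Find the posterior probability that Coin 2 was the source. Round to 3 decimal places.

Posterior probability ≈ 0.183

Tabulate prior·likelihood by source: [1] prior 0.57, lik 0.71, product 0.4047; [2] prior 0.36, lik 0.27, product 0.09720; [3] prior 0.07, lik 0.42, product 0.02940.
Normalizing constant = 0.53130; the posterior for Coin 2 is its product over the sum, 0.09720/0.53130 = 0.183.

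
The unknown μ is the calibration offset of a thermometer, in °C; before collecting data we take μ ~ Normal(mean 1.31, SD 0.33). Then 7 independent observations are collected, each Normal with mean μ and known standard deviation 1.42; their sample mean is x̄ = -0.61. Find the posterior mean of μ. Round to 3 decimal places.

Prior precision 1/τ₀² = 1/0.33² = 9.18274; data precision n/σ² = 7/1.42² = 3.47153.
Posterior precision = 9.18274 + 3.47153 = 12.6543.
Posterior mean = (9.18274·1.31 + 3.47153·-0.61) / 12.6543 = 0.783.

Posterior mean ≈ 0.783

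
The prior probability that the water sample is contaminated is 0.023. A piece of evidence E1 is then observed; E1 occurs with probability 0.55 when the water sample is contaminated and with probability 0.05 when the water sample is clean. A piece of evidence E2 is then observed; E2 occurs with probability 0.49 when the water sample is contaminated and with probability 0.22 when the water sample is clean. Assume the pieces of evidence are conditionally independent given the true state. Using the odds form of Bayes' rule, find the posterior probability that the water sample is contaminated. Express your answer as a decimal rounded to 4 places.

Posterior probability ≈ 0.3658

Prior odds = 0.023/(1−0.023) = 0.023541.
Likelihood ratio for E1 = 0.55/0.05 = 11.000.
Likelihood ratio for E2 = 0.49/0.22 = 2.2273.
Posterior odds = prior odds × LR₁ × LR₂ = 0.57677.
Posterior probability = odds/(1+odds) = 0.57677/1.5768 = 0.3658.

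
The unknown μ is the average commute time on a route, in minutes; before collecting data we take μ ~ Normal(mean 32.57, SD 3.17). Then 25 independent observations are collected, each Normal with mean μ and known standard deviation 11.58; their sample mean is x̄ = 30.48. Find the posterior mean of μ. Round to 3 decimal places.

Posterior mean ≈ 31.207

With known σ, the Normal prior is conjugate. Weight on the data is w = (n/σ²)/(n/σ² + 1/τ₀²) = 0.186433/(0.186433+0.0995134) = 0.65199.
Posterior mean = w·x̄ + (1−w)·μ₀ = 0.65199·30.48 + 0.34801·32.57 = 31.207.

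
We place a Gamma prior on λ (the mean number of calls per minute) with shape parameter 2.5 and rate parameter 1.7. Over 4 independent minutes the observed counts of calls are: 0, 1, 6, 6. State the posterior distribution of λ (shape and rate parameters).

Posterior: Gamma(shape=15.5, rate=5.7)

Total count ∑xᵢ = 13 over n = 4 minutes.
Gamma is conjugate to the Poisson likelihood: posterior is Gamma(shape = 2.5+13 = 15.5, rate = 1.7+4 = 5.7).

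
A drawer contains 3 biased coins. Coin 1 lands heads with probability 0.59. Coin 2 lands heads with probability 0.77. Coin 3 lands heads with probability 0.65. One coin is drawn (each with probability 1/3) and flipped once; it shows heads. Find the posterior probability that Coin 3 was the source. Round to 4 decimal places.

Posterior probability ≈ 0.3234

P(heads|C1) = 0.59; P(heads|C2) = 0.77; P(heads|C3) = 0.65.
Prior × likelihood for each source: 0.333333·0.59=0.1967, 0.333333·0.77=0.2567, 0.333333·0.65=0.2167. Summing gives P(heads) = 0.67000.
P(Coin 3 | heads) = 0.2167 / 0.67000 = 0.3234.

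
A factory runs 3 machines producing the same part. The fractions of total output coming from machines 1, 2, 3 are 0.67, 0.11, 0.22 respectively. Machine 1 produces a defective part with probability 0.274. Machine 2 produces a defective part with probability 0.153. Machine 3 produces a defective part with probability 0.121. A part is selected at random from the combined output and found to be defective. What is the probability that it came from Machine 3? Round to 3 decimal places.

Tabulate prior·likelihood by source: [1] prior 0.67, lik 0.274, product 0.1836; [2] prior 0.11, lik 0.153, product 0.01683; [3] prior 0.22, lik 0.121, product 0.02662.
Normalizing constant = 0.22703; the posterior for Machine 3 is its product over the sum, 0.02662/0.22703 = 0.117.

Posterior probability ≈ 0.117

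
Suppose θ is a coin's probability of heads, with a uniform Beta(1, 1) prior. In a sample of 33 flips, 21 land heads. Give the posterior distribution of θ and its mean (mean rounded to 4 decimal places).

Posterior: Beta(22, 13); mean ≈ 0.6286

Observing 21 successes and 12 failures updates Beta(1, 1) by adding the success and failure counts to the two shape parameters: α = 1+21 = 22, β = 1+12 = 13.
E[θ | data] = 22/(22+13) = 0.6286.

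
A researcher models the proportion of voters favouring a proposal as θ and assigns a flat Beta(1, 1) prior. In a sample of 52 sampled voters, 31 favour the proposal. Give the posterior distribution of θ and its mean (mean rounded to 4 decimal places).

Observing 31 successes and 21 failures updates Beta(1, 1) by adding the success and failure counts to the two shape parameters: α = 1+31 = 32, β = 1+21 = 22.
Posterior mean = α/(α+β) = 32/54 = 0.5926.

Posterior: Beta(32, 22); mean ≈ 0.5926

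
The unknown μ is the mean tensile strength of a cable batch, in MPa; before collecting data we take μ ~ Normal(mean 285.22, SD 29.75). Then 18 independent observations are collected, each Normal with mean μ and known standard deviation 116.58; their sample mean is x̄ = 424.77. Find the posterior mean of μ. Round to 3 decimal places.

With known σ, the Normal prior is conjugate. Weight on the data is w = (n/σ²)/(n/σ² + 1/τ₀²) = 0.00132442/(0.00132442+0.00112986) = 0.53964.
Posterior mean = w·x̄ + (1−w)·μ₀ = 0.53964·424.77 + 0.46036·285.22 = 360.526.

Posterior mean ≈ 360.526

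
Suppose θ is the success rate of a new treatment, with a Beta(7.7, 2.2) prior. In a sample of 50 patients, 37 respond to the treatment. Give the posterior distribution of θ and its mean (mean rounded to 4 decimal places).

Posterior: Beta(44.7, 15.2); mean ≈ 0.7462

Observing 37 successes and 13 failures updates Beta(7.7, 2.2) by adding the success and failure counts to the two shape parameters: α = 7.7+37 = 44.7, β = 2.2+13 = 15.2.
Posterior mean = α/(α+β) = 44.7/59.9 = 0.7462.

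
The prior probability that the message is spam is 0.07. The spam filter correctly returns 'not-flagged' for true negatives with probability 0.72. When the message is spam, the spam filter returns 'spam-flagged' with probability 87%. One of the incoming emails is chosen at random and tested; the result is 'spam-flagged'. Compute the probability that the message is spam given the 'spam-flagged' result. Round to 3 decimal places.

Let H be the event that the message is spam. P(H) = 0.07, so P(¬H) = 0.93. With E the 'spam-flagged' result, P(E|H) = 0.87 and P(E|¬H) = 0.28.
P(E) = 0.87·0.07 + 0.28·0.93 = 0.060900 + 0.26040 = 0.32130.
By Bayes' theorem, P(H|E) = 0.060900 / 0.32130 = 0.190.

P(H | E) ≈ 0.190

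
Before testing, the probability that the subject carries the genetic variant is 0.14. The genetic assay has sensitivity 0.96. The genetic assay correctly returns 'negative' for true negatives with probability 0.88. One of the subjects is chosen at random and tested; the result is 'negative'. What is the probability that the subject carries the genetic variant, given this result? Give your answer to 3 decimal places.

Write H for 'the subject carries the genetic variant'. Prior odds H:¬H = 0.14/0.86 = 0.16279. For the 'negative' outcome, the likelihood ratio is 0.04/0.88 = 0.045455.
Posterior odds = 0.16279 × 0.045455 = 0.0073996, so P(H|E) = 0.0073996/(1+0.0073996) = 0.007.

P(H | E) ≈ 0.007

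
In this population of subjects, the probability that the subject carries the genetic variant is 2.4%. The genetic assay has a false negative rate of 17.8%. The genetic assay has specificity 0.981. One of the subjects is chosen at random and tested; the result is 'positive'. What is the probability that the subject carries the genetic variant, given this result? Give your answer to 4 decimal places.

Write H for 'the subject carries the genetic variant'. Prior odds H:¬H = 0.024/0.976 = 0.024590. For the 'positive' outcome, the likelihood ratio is 0.822/0.019 = 43.263.
Posterior odds = 0.024590 × 43.263 = 1.0638, so P(H|E) = 1.0638/(1+1.0638) = 0.5155.

P(H | E) ≈ 0.5155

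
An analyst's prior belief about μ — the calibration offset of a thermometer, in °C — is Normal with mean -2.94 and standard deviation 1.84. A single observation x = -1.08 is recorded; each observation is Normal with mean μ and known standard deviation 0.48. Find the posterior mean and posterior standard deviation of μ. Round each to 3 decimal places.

Posterior mean ≈ -1.199; posterior SD ≈ 0.464

With known σ, the Normal prior is conjugate. Weight on the data is w = (n/σ²)/(n/σ² + 1/τ₀²) = 4.34028/(4.34028+0.295369) = 0.93628.
Posterior mean = w·x̄ + (1−w)·μ₀ = 0.93628·-1.08 + 0.063717·-2.94 = -1.199. Posterior variance = 1/(4.34028+0.295369) = 0.215720, so SD = 0.464.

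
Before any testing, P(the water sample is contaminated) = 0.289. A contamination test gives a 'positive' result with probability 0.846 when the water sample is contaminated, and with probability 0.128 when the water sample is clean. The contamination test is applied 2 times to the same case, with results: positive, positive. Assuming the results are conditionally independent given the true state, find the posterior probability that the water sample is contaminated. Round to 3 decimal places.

Let H be the event that the water sample is contaminated; start with P(H) = 0.289. P('positive'|H) = 0.846, P('positive'|¬H) = 0.128.
Update on result 1 ('positive'): P(H) ← 0.846·0.2890 / (0.846·0.2890 + 0.128·0.7110) = 0.24449/0.33550 = 0.7287.
Update on result 2 ('positive'): P(H) ← 0.846·0.7287 / (0.846·0.7287 + 0.128·0.2713) = 0.61651/0.65124 = 0.9467.

Posterior P(H) ≈ 0.947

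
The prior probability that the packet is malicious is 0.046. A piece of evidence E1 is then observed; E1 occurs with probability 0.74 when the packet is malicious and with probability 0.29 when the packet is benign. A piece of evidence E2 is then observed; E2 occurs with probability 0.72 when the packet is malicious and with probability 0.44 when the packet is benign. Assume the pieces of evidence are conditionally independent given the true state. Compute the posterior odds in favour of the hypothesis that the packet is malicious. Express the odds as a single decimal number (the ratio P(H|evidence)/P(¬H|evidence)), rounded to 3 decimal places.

Posterior odds ≈ 0.201

Prior odds = 0.046/(1−0.046) = 0.048218.
Likelihood ratio for E1 = 0.74/0.29 = 2.5517.
Likelihood ratio for E2 = 0.72/0.44 = 1.6364.
Posterior odds = prior odds × LR₁ × LR₂ = 0.20134.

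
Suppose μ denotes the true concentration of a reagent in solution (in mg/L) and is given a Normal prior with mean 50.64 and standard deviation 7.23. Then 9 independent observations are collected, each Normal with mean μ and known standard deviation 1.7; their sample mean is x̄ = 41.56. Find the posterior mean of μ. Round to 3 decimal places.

Prior precision 1/τ₀² = 1/7.23² = 0.0191304; data precision n/σ² = 9/1.7² = 3.11419.
Posterior precision = 0.0191304 + 3.11419 = 3.13332.
Posterior mean = (0.0191304·50.64 + 3.11419·41.56) / 3.13332 = 41.615.

Posterior mean ≈ 41.615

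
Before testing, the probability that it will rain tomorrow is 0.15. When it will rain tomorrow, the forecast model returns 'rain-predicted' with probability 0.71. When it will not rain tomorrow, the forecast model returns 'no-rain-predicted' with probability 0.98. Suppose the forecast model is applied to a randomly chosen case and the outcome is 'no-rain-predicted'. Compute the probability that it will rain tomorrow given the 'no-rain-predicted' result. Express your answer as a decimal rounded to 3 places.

P(H | E) ≈ 0.050

Let H be the event that it will rain tomorrow. P(H) = 0.15, so P(¬H) = 0.85. With E the 'no-rain-predicted' result, P(E|H) = 0.29 and P(E|¬H) = 0.98.
P(E) = 0.29·0.15 + 0.98·0.85 = 0.043500 + 0.83300 = 0.87650.
By Bayes' theorem, P(H|E) = 0.043500 / 0.87650 = 0.050.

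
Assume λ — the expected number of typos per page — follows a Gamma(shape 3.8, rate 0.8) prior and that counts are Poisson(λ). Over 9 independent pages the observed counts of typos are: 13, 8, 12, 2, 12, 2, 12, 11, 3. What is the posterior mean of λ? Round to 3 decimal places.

Posterior mean ≈ 8.041

Total count ∑xᵢ = 75 over n = 9 pages.
Gamma is conjugate to the Poisson likelihood: posterior is Gamma(shape = 3.8+75 = 78.8, rate = 0.8+9 = 9.8).
E[λ | data] = 78.8/9.8 = 8.041.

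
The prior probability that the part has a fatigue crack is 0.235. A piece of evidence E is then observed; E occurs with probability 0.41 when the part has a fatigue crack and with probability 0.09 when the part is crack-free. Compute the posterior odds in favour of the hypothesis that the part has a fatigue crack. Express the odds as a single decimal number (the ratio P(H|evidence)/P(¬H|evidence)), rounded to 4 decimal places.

Posterior odds ≈ 1.3994

Prior odds = 0.235/(1−0.235) = 0.30719.
Likelihood ratio for E = 0.41/0.09 = 4.5556.
Posterior odds = prior odds × LR = 1.3994.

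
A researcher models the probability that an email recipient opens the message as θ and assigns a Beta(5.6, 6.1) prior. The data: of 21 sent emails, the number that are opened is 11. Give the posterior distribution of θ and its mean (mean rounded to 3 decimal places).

Posterior: Beta(16.6, 16.1); mean ≈ 0.508

The binomial likelihood is conjugate to the Beta prior: with 11 successes and 10 failures, the posterior is Beta(5.6+11, 6.1+10) = Beta(16.6, 16.1).
Posterior mean = α/(α+β) = 16.6/32.7 = 0.508.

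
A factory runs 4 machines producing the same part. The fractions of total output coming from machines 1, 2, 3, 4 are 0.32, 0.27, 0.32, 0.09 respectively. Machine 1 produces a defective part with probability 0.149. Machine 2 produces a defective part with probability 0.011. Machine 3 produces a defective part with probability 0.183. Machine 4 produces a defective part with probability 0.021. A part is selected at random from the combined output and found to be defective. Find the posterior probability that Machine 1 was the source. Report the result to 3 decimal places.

Posterior probability ≈ 0.429

Tabulate prior·likelihood by source: [1] prior 0.32, lik 0.149, product 0.04768; [2] prior 0.27, lik 0.011, product 0.002970; [3] prior 0.32, lik 0.183, product 0.05856; [4] prior 0.09, lik 0.021, product 0.001890.
Normalizing constant = 0.11110; the posterior for Machine 1 is its product over the sum, 0.04768/0.11110 = 0.429.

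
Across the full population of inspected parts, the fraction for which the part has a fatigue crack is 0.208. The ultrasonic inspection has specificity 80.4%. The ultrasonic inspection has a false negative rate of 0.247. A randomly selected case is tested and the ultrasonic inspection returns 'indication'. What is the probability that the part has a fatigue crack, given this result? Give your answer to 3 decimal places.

P(H | E) ≈ 0.502

Write H for 'the part has a fatigue crack'. Prior odds H:¬H = 0.208/0.792 = 0.26263. For the 'indication' outcome, the likelihood ratio is 0.753/0.196 = 3.8418.
Posterior odds = 0.26263 × 3.8418 = 1.0090, so P(H|E) = 1.0090/(1+1.0090) = 0.502.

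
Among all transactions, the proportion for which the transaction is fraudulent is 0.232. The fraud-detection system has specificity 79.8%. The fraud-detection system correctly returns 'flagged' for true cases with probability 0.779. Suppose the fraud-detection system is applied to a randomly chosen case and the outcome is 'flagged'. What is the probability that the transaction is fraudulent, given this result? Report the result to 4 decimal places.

P(H | E) ≈ 0.5381

Write H for 'the transaction is fraudulent'. Prior odds H:¬H = 0.232/0.768 = 0.30208. For the 'flagged' outcome, the likelihood ratio is 0.779/0.202 = 3.8564.
Posterior odds = 0.30208 × 3.8564 = 1.1650, so P(H|E) = 1.1650/(1+1.1650) = 0.5381.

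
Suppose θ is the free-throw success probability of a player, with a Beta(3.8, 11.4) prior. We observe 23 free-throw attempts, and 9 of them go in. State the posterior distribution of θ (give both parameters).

The binomial likelihood is conjugate to the Beta prior: with 9 successes and 14 failures, the posterior is Beta(3.8+9, 11.4+14) = Beta(12.8, 25.4).

Posterior: Beta(12.8, 25.4)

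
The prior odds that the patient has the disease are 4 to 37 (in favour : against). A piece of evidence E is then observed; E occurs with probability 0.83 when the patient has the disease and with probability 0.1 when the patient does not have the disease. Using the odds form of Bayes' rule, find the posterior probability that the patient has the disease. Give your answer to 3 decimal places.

Prior odds = 4/37 = 0.10811. In log-odds, ln(0.10811) = -2.2246.
Add log likelihood ratio: ln(8.3000) = 2.1163.
Posterior log-odds = -0.10837, so posterior odds = exp(-0.10837) = 0.89730. Converting, P(H|E) = 0.89730/1.8973 = 0.473.

Posterior probability ≈ 0.473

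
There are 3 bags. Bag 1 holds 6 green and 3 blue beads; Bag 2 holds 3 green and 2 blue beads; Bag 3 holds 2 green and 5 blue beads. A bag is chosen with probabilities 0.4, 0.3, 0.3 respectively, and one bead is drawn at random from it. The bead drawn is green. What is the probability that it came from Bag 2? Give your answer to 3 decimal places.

Posterior probability ≈ 0.338

Tabulate prior·likelihood by source: [1] prior 0.4, lik 0.6667, product 0.2667; [2] prior 0.3, lik 0.6, product 0.1800; [3] prior 0.3, lik 0.2857, product 0.08571.
Normalizing constant = 0.53238; the posterior for Bag 2 is its product over the sum, 0.1800/0.53238 = 0.338.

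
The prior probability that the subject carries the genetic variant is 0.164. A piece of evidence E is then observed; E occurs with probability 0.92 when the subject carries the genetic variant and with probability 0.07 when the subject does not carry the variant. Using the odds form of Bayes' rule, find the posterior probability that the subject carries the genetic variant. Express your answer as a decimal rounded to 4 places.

Posterior probability ≈ 0.7205

Prior odds = 0.164/(1−0.164) = 0.19617.
Likelihood ratio for E = 0.92/0.07 = 13.143.
Posterior odds = prior odds × LR = 2.5783.
Posterior probability = odds/(1+odds) = 2.5783/3.5783 = 0.7205.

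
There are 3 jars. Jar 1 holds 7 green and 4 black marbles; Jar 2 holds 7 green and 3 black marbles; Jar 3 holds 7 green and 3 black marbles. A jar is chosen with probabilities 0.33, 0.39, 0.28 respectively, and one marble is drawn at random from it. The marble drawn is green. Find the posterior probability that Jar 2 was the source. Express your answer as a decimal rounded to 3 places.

P(green|Jar 1) = 0.6364; P(green|Jar 2) = 0.7; P(green|Jar 3) = 0.7.
Prior × likelihood for each source: 0.33·0.6364=0.2100, 0.39·0.7=0.2730, 0.28·0.7=0.1960. Summing gives P(green) = 0.67900.
P(Jar 2 | green) = 0.2730 / 0.67900 = 0.402.

Posterior probability ≈ 0.402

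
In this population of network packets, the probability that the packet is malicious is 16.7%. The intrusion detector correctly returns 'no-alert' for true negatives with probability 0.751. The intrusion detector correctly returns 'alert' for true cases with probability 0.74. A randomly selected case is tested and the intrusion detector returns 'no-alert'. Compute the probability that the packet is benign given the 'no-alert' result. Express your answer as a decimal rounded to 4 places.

P(¬H | E) ≈ 0.9351

Write H for 'the packet is malicious'. Prior odds H:¬H = 0.167/0.833 = 0.20048. For the 'no-alert' outcome, the likelihood ratio is 0.26/0.751 = 0.34621.
Posterior odds = 0.20048 × 0.34621 = 0.069407, so P(H|E) = 0.069407/(1+0.069407) = 0.0649. Then P(¬H|E) = 1 − 0.0649 = 0.9351.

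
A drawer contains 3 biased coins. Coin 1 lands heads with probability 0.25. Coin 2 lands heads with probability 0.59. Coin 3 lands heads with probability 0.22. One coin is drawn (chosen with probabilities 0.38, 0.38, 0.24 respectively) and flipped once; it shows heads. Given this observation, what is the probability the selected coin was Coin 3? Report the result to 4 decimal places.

P(heads|C1) = 0.25; P(heads|C2) = 0.59; P(heads|C3) = 0.22.
Prior × likelihood for each source: 0.38·0.25=0.09500, 0.38·0.59=0.2242, 0.24·0.22=0.05280. Summing gives P(heads) = 0.37200.
P(Coin 3 | heads) = 0.05280 / 0.37200 = 0.1419.

Posterior probability ≈ 0.1419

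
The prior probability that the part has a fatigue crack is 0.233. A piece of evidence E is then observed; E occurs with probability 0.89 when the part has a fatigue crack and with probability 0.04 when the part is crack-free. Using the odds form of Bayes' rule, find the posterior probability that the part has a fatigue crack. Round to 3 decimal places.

Prior odds = 0.233/(1−0.233) = 0.30378. In log-odds, ln(0.30378) = -1.1914.
Add log likelihood ratio: ln(22.250) = 3.1023.
Posterior log-odds = 1.9109, so posterior odds = exp(1.9109) = 6.7591. Converting, P(H|E) = 6.7591/7.7591 = 0.871.

Posterior probability ≈ 0.871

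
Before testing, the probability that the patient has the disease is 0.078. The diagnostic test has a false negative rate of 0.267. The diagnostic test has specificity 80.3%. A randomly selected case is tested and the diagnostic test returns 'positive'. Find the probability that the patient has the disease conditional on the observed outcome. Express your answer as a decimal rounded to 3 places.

Let H be the event that the patient has the disease. P(H) = 0.078, so P(¬H) = 0.922. With E the 'positive' result, P(E|H) = 0.733 and P(E|¬H) = 0.197.
P(E) = 0.733·0.078 + 0.197·0.922 = 0.057174 + 0.18163 = 0.23881.
By Bayes' theorem, P(H|E) = 0.057174 / 0.23881 = 0.239.

P(H | E) ≈ 0.239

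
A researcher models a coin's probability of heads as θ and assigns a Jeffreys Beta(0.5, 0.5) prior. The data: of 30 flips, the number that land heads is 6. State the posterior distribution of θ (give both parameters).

The binomial likelihood is conjugate to the Beta prior: with 6 successes and 24 failures, the posterior is Beta(0.5+6, 0.5+24) = Beta(6.5, 24.5).

Posterior: Beta(6.5, 24.5)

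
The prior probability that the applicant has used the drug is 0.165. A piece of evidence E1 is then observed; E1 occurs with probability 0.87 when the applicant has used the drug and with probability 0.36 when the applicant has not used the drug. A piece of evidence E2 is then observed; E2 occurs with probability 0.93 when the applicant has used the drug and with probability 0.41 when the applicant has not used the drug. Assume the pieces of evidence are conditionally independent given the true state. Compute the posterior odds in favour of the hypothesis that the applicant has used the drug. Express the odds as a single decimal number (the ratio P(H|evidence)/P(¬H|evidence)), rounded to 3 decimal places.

Posterior odds ≈ 1.083

Prior odds = 0.165/(1−0.165) = 0.19760. In log-odds, ln(0.19760) = -1.6215.
Add log likelihood ratios: ln(2.4167) + ln(2.2683) = 1.7014.
Posterior log-odds = 0.079930, so posterior odds = exp(0.079930) = 1.0832.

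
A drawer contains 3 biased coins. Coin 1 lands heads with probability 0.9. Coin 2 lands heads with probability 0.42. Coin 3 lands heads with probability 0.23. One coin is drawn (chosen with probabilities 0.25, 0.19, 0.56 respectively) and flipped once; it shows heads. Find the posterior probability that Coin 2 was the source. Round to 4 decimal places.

Tabulate prior·likelihood by source: [1] prior 0.25, lik 0.9, product 0.2250; [2] prior 0.19, lik 0.42, product 0.07980; [3] prior 0.56, lik 0.23, product 0.1288.
Normalizing constant = 0.43360; the posterior for Coin 2 is its product over the sum, 0.07980/0.43360 = 0.1840.

Posterior probability ≈ 0.1840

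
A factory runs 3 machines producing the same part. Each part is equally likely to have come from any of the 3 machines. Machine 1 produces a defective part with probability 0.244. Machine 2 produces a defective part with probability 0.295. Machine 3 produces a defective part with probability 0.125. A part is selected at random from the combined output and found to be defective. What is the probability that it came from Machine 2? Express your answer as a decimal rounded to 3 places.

P(defective|M1) = 0.244; P(defective|M2) = 0.295; P(defective|M3) = 0.125.
Prior × likelihood for each source: 0.333333·0.244=0.08133, 0.333333·0.295=0.09833, 0.333333·0.125=0.04167. Summing gives P(defective) = 0.22133.
P(Machine 2 | defective) = 0.09833 / 0.22133 = 0.444.

Posterior probability ≈ 0.444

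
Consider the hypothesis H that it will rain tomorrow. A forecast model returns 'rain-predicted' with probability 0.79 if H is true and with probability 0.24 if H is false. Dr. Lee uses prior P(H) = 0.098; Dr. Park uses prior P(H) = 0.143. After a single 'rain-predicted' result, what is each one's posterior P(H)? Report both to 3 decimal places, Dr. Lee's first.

P('+'|H) = 0.79, P('+'|¬H) = 0.24.
Dr. Lee: numerator 0.79·0.098 = 0.077420; evidence = 0.077420+0.24·0.902 = 0.29390; posterior = 0.263.
Dr. Park: numerator 0.79·0.143 = 0.11297; evidence = 0.11297+0.24·0.857 = 0.31865; posterior = 0.355.

Dr. Lee: 0.263; Dr. Park: 0.355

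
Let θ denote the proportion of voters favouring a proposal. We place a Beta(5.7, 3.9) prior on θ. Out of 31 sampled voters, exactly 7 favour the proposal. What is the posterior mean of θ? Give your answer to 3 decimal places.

Posterior mean ≈ 0.313

The binomial likelihood is conjugate to the Beta prior: with 7 successes and 24 failures, the posterior is Beta(5.7+7, 3.9+24) = Beta(12.7, 27.9).
E[θ | data] = 12.7/(12.7+27.9) = 0.313.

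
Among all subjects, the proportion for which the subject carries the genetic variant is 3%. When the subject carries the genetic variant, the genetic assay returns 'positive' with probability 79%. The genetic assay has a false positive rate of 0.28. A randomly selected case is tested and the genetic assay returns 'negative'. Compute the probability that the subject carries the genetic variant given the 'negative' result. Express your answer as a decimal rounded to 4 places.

Write H for 'the subject carries the genetic variant'. Prior odds H:¬H = 0.03/0.97 = 0.030928. For the 'negative' outcome, the likelihood ratio is 0.21/0.72 = 0.29167.
Posterior odds = 0.030928 × 0.29167 = 0.0090206, so P(H|E) = 0.0090206/(1+0.0090206) = 0.0089.

P(H | E) ≈ 0.0089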